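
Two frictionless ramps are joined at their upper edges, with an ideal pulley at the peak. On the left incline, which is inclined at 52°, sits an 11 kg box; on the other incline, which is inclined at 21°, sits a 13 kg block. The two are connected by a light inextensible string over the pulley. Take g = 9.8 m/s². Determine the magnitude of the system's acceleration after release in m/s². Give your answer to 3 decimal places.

Resolve each weight along its own incline: the 11 kg mass has component 11 × 9.8 × sin 52° = 84.948 N down its slope, and the 13 kg mass has 13 × 9.8 × sin 21° = 45.656 N down its slope.
The 11 kg side's 84.948 N exceeds the other side's 45.656 N, so that mass slides down and the 13 kg mass slides up. Taking that direction as positive, Newton's second law for the whole system gives 84.948 − 45.656 = (11 + 13) a, so a = 39.292 / 24 = 1.6372 m/s².

1.637 m/s²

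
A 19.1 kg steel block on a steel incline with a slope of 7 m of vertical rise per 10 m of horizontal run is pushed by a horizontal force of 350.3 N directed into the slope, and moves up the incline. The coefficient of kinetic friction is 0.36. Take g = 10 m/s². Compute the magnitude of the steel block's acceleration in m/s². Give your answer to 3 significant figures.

2.55 m/s²

The horizontal push has components F cos 34.99° = 350.3 × 0.8192 = 286.966 N up the incline and F sin 34.99° = 350.3 × 0.5735 = 200.897 N pressing into the surface.
The normal force is therefore N = mg cos 34.99° + F sin 34.99° = 156.467 + 200.897 = 357.364 N, and kinetic friction down the slope is μN = 0.36 × 357.364 = 128.651 N.
Along the incline: F cos 34.99° − mg sin 34.99° − μN = ma, so 286.966 − 109.538 − 128.651 = 19.1 a, giving a = 2.5538 m/s².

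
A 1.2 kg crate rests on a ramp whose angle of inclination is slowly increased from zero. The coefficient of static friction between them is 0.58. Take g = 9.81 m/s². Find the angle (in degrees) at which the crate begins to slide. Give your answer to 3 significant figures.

30.1°

At the threshold of sliding, static friction is at its maximum μ_s N and exactly balances the weight component along the incline: mg sin θ = μ_s mg cos θ.
Hence tan θ = μ_s = 0.58, so θ = arctan(0.58) = 30.1137°.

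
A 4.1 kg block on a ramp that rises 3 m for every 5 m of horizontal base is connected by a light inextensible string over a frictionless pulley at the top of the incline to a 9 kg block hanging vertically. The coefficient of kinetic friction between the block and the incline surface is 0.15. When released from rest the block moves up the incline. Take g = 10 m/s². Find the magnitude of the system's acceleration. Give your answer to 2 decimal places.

For the block on the incline: the weight component along the slope is m₁g sin 30.96° = 4.1 × 10 × 0.5145 = 21.094 N and the normal force is N = m₁g cos 30.96° = 35.157 N.
Kinetic friction opposes the block's motion up the incline: f = μN = 0.15 × 35.157 = 5.274 N acting down the slope.
Newton's second law for the block (up-slope positive): T − 21.094 − 5.274 = 4.1 a. For the hanging block (downward positive): 9 × 10 − T = 9 a.
Adding the two equations eliminates T: 63.632 = 13.1 a, so a = 4.8574 m/s².

4.86 m/s²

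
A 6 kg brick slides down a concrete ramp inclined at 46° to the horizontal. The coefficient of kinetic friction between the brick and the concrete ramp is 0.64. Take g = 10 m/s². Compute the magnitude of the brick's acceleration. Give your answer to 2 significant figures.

Resolving the weight along the incline: the component pulling the brick down the slope is mg sin 46° = 6 × 10 × 0.7193 = 43.158 N, and the normal force is N = mg cos 46° = 6 × 10 × 0.6947 = 41.682 N.
Kinetic friction acts up the slope with magnitude f = μN = 0.64 × 41.682 = 26.676 N.
Net force along the incline is 43.158 − 26.676 = 16.482 N, so a = 16.482 / 6 = 2.7470 m/s².

2.7 m/s²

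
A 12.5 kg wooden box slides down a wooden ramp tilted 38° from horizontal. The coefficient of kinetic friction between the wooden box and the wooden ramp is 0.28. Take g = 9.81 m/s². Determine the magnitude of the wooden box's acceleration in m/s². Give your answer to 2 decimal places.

Resolving the weight along the incline: the component pulling the wooden box down the slope is mg sin 38° = 12.5 × 9.81 × 0.6157 = 75.500 N, and the normal force is N = mg cos 38° = 12.5 × 9.81 × 0.7880 = 96.629 N.
Kinetic friction acts up the slope with magnitude f = μN = 0.28 × 96.629 = 27.056 N.
Net force along the incline is 75.500 − 27.056 = 48.444 N, so a = 48.444 / 12.5 = 3.8755 m/s².

3.88 m/s²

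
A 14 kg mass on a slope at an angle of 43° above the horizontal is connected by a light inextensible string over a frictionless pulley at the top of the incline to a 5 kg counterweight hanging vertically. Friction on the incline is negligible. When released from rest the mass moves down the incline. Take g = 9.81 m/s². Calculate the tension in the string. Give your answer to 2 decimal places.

60.79 N

For the mass on the incline: the weight component along the slope is m₁g sin 43° = 14 × 9.81 × 0.6820 = 93.666 N and the normal force is N = m₁g cos 43° = 100.444 N.
Newton's second law for the mass (down-slope positive): 93.666 − T = 14 a. For the hanging counterweight (upward positive): T − 5 × 9.81 = 5 a.
Adding the two equations eliminates T: 44.616 = 19 a, so a = 2.3482 m/s².
Then from the hanging counterweight's equation, T = 5 × (9.81 + 2.3482) = 60.791 N.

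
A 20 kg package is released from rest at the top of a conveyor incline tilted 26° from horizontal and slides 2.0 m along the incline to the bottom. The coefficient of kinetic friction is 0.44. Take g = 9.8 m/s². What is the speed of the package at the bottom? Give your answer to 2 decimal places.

The weight component along the incline is mg sin 26° = 85.921 N and the normal force is N = mg cos 26° = 176.164 N.
Friction up the slope is f = μN = 0.44 × 176.164 = 77.512 N, so the net downslope force is 85.921 − 77.512 = 8.409 N and a = 8.409 / 20 = 0.4205 m/s².
Starting from rest over a distance of 2.0 m, v² = 2aL = 2 × 0.4205 × 2.0 = 1.6820, so v = 1.2969 m/s.

1.30 m/s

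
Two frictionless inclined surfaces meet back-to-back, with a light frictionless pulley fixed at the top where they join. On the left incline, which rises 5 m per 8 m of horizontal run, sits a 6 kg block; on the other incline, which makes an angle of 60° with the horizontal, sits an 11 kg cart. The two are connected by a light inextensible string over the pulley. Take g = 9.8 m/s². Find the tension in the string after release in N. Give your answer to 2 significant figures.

Resolve each weight along its own incline: the 6 kg mass has component 6 × 9.8 × sin 32.01° = 31.164 N down its slope, and the 11 kg mass has 11 × 9.8 × sin 60° = 93.358 N down its slope.
The 11 kg side's 93.358 N exceeds the other side's 31.164 N, so that mass slides down and the 6 kg mass slides up. Taking that direction as positive, Newton's second law for the whole system gives 93.358 − 31.164 = (6 + 11) a, so a = 62.194 / 17 = 3.6585 m/s².
For the 6 kg mass (up-slope positive): T − 31.164 = 6 × 3.6585, so T = 53.115 N.

53 N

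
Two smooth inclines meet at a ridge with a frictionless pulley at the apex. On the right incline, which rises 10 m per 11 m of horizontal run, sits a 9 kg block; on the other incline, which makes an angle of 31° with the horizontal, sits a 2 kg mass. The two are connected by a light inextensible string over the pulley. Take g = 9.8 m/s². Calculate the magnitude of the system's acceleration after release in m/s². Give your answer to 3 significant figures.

4.48 m/s²

Resolve each weight along its own incline: the 9 kg mass has component 9 × 9.8 × sin 42.27° = 59.330 N down its slope, and the 2 kg mass has 2 × 9.8 × sin 31° = 10.095 N down its slope.
The 9 kg side's 59.330 N exceeds the other side's 10.095 N, so that mass slides down and the 2 kg mass slides up. Taking that direction as positive, Newton's second law for the whole system gives 59.330 − 10.095 = (9 + 2) a, so a = 49.235 / 11 = 4.4759 m/s².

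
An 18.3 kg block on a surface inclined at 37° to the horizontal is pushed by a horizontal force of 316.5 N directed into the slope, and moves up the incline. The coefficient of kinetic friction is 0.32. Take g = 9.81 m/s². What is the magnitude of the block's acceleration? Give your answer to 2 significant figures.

2.1 m/s²

The horizontal push has components F cos 37° = 316.5 × 0.7986 = 252.757 N up the incline and F sin 37° = 316.5 × 0.6018 = 190.470 N pressing into the surface.
The normal force is therefore N = mg cos 37° + F sin 37° = 143.367 + 190.470 = 333.837 N, and kinetic friction down the slope is μN = 0.32 × 333.837 = 106.828 N.
Along the incline: F cos 37° − mg sin 37° − μN = ma, so 252.757 − 108.037 − 106.828 = 18.3 a, giving a = 2.0706 m/s².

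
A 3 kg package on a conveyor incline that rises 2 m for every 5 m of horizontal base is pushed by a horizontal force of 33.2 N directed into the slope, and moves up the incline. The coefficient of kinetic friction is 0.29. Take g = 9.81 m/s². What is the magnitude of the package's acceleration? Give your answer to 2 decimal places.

2.80 m/s²

The horizontal push has components F cos 21.80° = 33.2 × 0.9285 = 30.826 N up the incline and F sin 21.80° = 33.2 × 0.3714 = 12.330 N pressing into the surface.
The normal force is therefore N = mg cos 21.80° + F sin 21.80° = 27.326 + 12.330 = 39.656 N, and kinetic friction down the slope is μN = 0.29 × 39.656 = 11.500 N.
Along the incline: F cos 21.80° − mg sin 21.80° − μN = ma, so 30.826 − 10.930 − 11.500 = 3 a, giving a = 2.7987 m/s².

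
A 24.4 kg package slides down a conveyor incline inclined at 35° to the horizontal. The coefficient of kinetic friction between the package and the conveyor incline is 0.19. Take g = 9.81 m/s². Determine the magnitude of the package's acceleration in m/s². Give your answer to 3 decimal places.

Resolving the weight along the incline: the component pulling the package down the slope is mg sin 35° = 24.4 × 9.81 × 0.5736 = 137.299 N, and the normal force is N = mg cos 35° = 24.4 × 9.81 × 0.8192 = 196.087 N.
Kinetic friction acts up the slope with magnitude f = μN = 0.19 × 196.087 = 37.257 N.
Net force along the incline is 137.299 − 37.257 = 100.042 N, so a = 100.042 / 24.4 = 4.1001 m/s².

4.100 m/s²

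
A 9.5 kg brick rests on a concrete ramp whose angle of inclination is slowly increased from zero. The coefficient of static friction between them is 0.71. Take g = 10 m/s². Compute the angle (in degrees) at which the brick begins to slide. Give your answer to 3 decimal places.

At the threshold of sliding, static friction is at its maximum μ_s N and exactly balances the weight component along the incline: mg sin θ = μ_s mg cos θ.
Hence tan θ = μ_s = 0.71, so θ = arctan(0.71) = 35.3748°.

35.375°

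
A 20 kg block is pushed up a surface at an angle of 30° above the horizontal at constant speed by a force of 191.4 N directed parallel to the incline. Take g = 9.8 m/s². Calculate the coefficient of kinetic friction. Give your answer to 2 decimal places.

0.55

At constant speed ΣF = 0 along the incline. The applied 191.4 N acts up the slope; the weight component mg sin 30° = 98.000 N and kinetic friction μN both act down the slope.
So 191.4 = 98.000 + μ × 169.741, giving μ = (191.4 − 98.000) / 169.741 = 0.5503.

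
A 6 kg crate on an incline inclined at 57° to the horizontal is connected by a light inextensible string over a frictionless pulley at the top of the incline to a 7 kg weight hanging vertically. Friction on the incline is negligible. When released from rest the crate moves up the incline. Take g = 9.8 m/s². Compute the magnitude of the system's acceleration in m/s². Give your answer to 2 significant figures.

1.5 m/s²

For the crate on the incline: the weight component along the slope is m₁g sin 57° = 6 × 9.8 × 0.8387 = 49.316 N and the normal force is N = m₁g cos 57° = 32.025 N.
Newton's second law for the crate (up-slope positive): T − 49.316 = 6 a. For the hanging weight (downward positive): 7 × 9.8 − T = 7 a.
Adding the two equations eliminates T: 19.284 = 13 a, so a = 1.4834 m/s².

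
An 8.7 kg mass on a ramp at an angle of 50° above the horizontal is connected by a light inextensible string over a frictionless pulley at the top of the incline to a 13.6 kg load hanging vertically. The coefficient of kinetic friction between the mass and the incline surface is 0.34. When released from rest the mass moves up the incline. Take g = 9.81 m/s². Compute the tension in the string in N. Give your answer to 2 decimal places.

103.30 N

For the mass on the incline: the weight component along the slope is m₁g sin 50° = 8.7 × 9.81 × 0.7660 = 65.376 N and the normal force is N = m₁g cos 50° = 54.860 N.
Kinetic friction opposes the mass's motion up the incline: f = μN = 0.34 × 54.860 = 18.652 N acting down the slope.
Newton's second law for the mass (up-slope positive): T − 65.376 − 18.652 = 8.7 a. For the hanging load (downward positive): 13.6 × 9.81 − T = 13.6 a.
Adding the two equations eliminates T: 49.388 = 22.3 a, so a = 2.2147 m/s².
Then from the hanging load's equation, T = 13.6 × (9.81 − 2.2147) = 103.296 N.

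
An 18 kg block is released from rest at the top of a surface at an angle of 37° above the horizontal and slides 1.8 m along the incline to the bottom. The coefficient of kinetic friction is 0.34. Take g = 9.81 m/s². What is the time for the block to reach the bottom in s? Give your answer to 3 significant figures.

The weight component along the incline is mg sin 37° = 106.268 N and the normal force is N = mg cos 37° = 141.023 N.
Friction up the slope is f = μN = 0.34 × 141.023 = 47.948 N, so the net downslope force is 106.268 − 47.948 = 58.320 N and a = 58.320 / 18 = 3.2400 m/s².
Starting from rest, L = ½at², so t = √(2L/a) = √(2 × 1.8 / 3.2400) = 1.0541 s.

1.05 s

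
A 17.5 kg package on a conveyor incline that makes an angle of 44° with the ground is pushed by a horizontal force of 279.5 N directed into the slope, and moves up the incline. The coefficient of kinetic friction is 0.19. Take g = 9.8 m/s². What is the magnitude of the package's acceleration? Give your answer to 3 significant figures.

The horizontal push has components F cos 44° = 279.5 × 0.7193 = 201.044 N up the incline and F sin 44° = 279.5 × 0.6947 = 194.169 N pressing into the surface.
The normal force is therefore N = mg cos 44° + F sin 44° = 123.360 + 194.169 = 317.529 N, and kinetic friction down the slope is μN = 0.19 × 317.529 = 60.331 N.
Along the incline: F cos 44° − mg sin 44° − μN = ma, so 201.044 − 119.141 − 60.331 = 17.5 a, giving a = 1.2327 m/s².

1.23 m/s²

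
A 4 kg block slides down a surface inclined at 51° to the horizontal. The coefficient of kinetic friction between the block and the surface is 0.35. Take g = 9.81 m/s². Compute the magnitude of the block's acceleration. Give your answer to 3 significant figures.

Resolving the weight along the incline: the component pulling the block down the slope is mg sin 51° = 4 × 9.81 × 0.7771 = 30.493 N, and the normal force is N = mg cos 51° = 4 × 9.81 × 0.6293 = 24.694 N.
Kinetic friction acts up the slope with magnitude f = μN = 0.35 × 24.694 = 8.643 N.
Net force along the incline is 30.493 − 8.643 = 21.850 N, so a = 21.850 / 4 = 5.4625 m/s².

5.46 m/s²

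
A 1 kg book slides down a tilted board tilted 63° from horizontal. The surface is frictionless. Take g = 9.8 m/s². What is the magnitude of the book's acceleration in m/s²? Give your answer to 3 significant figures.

8.73 m/s²

Resolving the weight along the incline: the component pulling the book down the slope is mg sin 63° = 1 × 9.8 × 0.8910 = 8.732 N, and the normal force is N = mg cos 63° = 1 × 9.8 × 0.4540 = 4.449 N.
With no friction the net force along the incline is 8.732 N, so a = g sin 63° = 8.732 / 1 = 8.7320 m/s².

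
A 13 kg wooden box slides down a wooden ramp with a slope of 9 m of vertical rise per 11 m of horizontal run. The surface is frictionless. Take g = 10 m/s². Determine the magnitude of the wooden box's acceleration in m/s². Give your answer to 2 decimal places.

Resolving the weight along the incline: the component pulling the wooden box down the slope is mg sin 39.29° = 13 × 10 × 0.6332 = 82.316 N, and the normal force is N = mg cos 39.29° = 13 × 10 × 0.7740 = 100.620 N.
With no friction the net force along the incline is 82.316 N, so a = g sin 39.29° = 82.316 / 13 = 6.3320 m/s².

6.33 m/s²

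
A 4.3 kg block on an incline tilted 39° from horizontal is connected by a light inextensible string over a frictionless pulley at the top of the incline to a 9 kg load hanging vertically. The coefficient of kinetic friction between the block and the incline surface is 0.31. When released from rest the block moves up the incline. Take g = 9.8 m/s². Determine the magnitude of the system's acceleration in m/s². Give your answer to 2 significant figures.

3.9 m/s²

For the block on the incline: the weight component along the slope is m₁g sin 39° = 4.3 × 9.8 × 0.6293 = 26.519 N and the normal force is N = m₁g cos 39° = 32.749 N.
Kinetic friction opposes the block's motion up the incline: f = μN = 0.31 × 32.749 = 10.152 N acting down the slope.
Newton's second law for the block (up-slope positive): T − 26.519 − 10.152 = 4.3 a. For the hanging load (downward positive): 9 × 9.8 − T = 9 a.
Adding the two equations eliminates T: 51.529 = 13.3 a, so a = 3.8744 m/s².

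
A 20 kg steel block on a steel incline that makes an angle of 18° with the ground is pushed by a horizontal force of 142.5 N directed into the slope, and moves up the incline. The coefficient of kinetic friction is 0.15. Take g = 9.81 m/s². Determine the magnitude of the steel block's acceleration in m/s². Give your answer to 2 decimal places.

The horizontal push has components F cos 18° = 142.5 × 0.9511 = 135.532 N up the incline and F sin 18° = 142.5 × 0.3090 = 44.032 N pressing into the surface.
The normal force is therefore N = mg cos 18° + F sin 18° = 186.606 + 44.032 = 230.638 N, and kinetic friction down the slope is μN = 0.15 × 230.638 = 34.596 N.
Along the incline: F cos 18° − mg sin 18° − μN = ma, so 135.532 − 60.626 − 34.596 = 20 a, giving a = 2.0155 m/s².

2.02 m/s²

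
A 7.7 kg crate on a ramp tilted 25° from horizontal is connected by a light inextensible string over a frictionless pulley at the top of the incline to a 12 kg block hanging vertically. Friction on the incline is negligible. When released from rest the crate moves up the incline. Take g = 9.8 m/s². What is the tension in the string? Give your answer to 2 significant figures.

For the crate on the incline: the weight component along the slope is m₁g sin 25° = 7.7 × 9.8 × 0.4226 = 31.889 N and the normal force is N = m₁g cos 25° = 68.390 N.
Newton's second law for the crate (up-slope positive): T − 31.889 = 7.7 a. For the hanging block (downward positive): 12 × 9.8 − T = 12 a.
Adding the two equations eliminates T: 85.711 = 19.7 a, so a = 4.3508 m/s².
Then from the hanging block's equation, T = 12 × (9.8 − 4.3508) = 65.390 N.

65 N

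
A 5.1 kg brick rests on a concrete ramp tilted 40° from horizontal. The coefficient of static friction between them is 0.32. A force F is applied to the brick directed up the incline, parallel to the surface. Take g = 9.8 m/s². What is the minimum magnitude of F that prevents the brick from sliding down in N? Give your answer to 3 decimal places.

19.875 N

The normal force is N = mg cos 40° = 38.287 N. With F at its minimum the brick is on the verge of sliding down, so static friction is at its maximum μ_s N = 0.32 × 38.287 = 12.252 N and acts up the slope.
Equilibrium along the incline: F + μ_s N = mg sin 40°, so F = 32.127 − 12.252 = 19.875 N.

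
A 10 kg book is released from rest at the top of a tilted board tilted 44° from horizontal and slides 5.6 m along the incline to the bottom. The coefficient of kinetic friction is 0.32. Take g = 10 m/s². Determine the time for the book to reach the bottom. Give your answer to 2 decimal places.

The weight component along the incline is mg sin 44° = 69.466 N and the normal force is N = mg cos 44° = 71.934 N.
Friction up the slope is f = μN = 0.32 × 71.934 = 23.019 N, so the net downslope force is 69.466 − 23.019 = 46.447 N and a = 46.447 / 10 = 4.6447 m/s².
Starting from rest, L = ½at², so t = √(2L/a) = √(2 × 5.6 / 4.6447) = 1.5529 s.

1.55 s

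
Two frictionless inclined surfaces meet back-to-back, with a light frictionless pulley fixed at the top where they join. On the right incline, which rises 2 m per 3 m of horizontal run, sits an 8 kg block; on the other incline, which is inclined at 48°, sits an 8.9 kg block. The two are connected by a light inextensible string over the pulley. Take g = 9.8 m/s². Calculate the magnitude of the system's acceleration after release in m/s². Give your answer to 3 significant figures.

1.26 m/s²

Resolve each weight along its own incline: the 8 kg mass has component 8 × 9.8 × sin 33.69° = 43.488 N down its slope, and the 8.9 kg mass has 8.9 × 9.8 × sin 48° = 64.817 N down its slope.
The 8.9 kg side's 64.817 N exceeds the other side's 43.488 N, so that mass slides down and the 8 kg mass slides up. Taking that direction as positive, Newton's second law for the whole system gives 64.817 − 43.488 = (8 + 8.9) a, so a = 21.329 / 16.9 = 1.2621 m/s².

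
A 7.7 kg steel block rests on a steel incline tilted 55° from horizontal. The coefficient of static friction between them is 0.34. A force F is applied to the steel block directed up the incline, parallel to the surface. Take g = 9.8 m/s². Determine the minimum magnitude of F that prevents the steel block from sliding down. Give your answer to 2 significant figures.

47 N

The normal force is N = mg cos 55° = 43.282 N. With F at its minimum the steel block is on the verge of sliding down, so static friction is at its maximum μ_s N = 0.34 × 43.282 = 14.716 N and acts up the slope.
Equilibrium along the incline: F + μ_s N = mg sin 55°, so F = 61.813 − 14.716 = 47.097 N.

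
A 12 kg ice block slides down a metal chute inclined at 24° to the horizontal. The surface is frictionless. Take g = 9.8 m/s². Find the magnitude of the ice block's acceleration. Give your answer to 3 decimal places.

3.986 m/s²

Resolving the weight along the incline: the component pulling the ice block down the slope is mg sin 24° = 12 × 9.8 × 0.4067 = 47.828 N, and the normal force is N = mg cos 24° = 12 × 9.8 × 0.9135 = 107.428 N.
With no friction the net force along the incline is 47.828 N, so a = g sin 24° = 47.828 / 12 = 3.9857 m/s².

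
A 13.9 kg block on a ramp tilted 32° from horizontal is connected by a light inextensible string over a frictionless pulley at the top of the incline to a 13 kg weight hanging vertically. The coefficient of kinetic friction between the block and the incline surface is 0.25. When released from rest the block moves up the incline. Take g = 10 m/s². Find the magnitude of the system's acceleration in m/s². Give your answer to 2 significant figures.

For the block on the incline: the weight component along the slope is m₁g sin 32° = 13.9 × 10 × 0.5299 = 73.656 N and the normal force is N = m₁g cos 32° = 117.879 N.
Kinetic friction opposes the block's motion up the incline: f = μN = 0.25 × 117.879 = 29.470 N acting down the slope.
Newton's second law for the block (up-slope positive): T − 73.656 − 29.470 = 13.9 a. For the hanging weight (downward positive): 13 × 10 − T = 13 a.
Adding the two equations eliminates T: 26.874 = 26.9 a, so a = 0.9990 m/s².

1.00 m/s²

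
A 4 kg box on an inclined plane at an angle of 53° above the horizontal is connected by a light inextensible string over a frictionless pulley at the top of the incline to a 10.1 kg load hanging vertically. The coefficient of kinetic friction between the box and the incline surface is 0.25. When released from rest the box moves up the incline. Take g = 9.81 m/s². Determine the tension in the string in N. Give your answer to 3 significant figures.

54.8 N

For the box on the incline: the weight component along the slope is m₁g sin 53° = 4 × 9.81 × 0.7986 = 31.337 N and the normal force is N = m₁g cos 53° = 23.615 N.
Kinetic friction opposes the box's motion up the incline: f = μN = 0.25 × 23.615 = 5.904 N acting down the slope.
Newton's second law for the box (up-slope positive): T − 31.337 − 5.904 = 4 a. For the hanging load (downward positive): 10.1 × 9.81 − T = 10.1 a.
Adding the two equations eliminates T: 61.840 = 14.1 a, so a = 4.3858 m/s².
Then from the hanging load's equation, T = 10.1 × (9.81 − 4.3858) = 54.784 N.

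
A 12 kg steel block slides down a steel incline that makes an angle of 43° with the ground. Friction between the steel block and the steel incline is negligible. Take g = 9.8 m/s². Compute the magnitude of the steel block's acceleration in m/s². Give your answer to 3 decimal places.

6.684 m/s²

Resolving the weight along the incline: the component pulling the steel block down the slope is mg sin 43° = 12 × 9.8 × 0.6820 = 80.203 N, and the normal force is N = mg cos 43° = 12 × 9.8 × 0.7314 = 86.013 N.
With no friction the net force along the incline is 80.203 N, so a = g sin 43° = 80.203 / 12 = 6.6836 m/s².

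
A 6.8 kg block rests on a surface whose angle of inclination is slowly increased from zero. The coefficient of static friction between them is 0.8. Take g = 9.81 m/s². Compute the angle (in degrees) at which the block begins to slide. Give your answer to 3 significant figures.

At the threshold of sliding, static friction is at its maximum μ_s N and exactly balances the weight component along the incline: mg sin θ = μ_s mg cos θ.
Hence tan θ = μ_s = 0.8, so θ = arctan(0.8) = 38.6598°.

38.7°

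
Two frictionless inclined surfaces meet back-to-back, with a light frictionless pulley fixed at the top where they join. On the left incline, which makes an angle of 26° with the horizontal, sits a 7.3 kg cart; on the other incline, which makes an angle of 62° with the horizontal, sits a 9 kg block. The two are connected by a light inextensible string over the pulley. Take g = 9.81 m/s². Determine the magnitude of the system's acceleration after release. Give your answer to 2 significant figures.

Resolve each weight along its own incline: the 7.3 kg mass has component 7.3 × 9.81 × sin 26° = 31.393 N down its slope, and the 9 kg mass has 9 × 9.81 × sin 62° = 77.955 N down its slope.
The 9 kg side's 77.955 N exceeds the other side's 31.393 N, so that mass slides down and the 7.3 kg mass slides up. Taking that direction as positive, Newton's second law for the whole system gives 77.955 − 31.393 = (7.3 + 9) a, so a = 46.562 / 16.3 = 2.8566 m/s².

2.9 m/s²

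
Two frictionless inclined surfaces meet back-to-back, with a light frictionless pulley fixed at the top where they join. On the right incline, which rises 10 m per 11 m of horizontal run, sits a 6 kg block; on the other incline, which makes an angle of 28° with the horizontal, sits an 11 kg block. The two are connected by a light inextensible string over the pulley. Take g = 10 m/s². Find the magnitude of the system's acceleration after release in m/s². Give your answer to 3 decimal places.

Resolve each weight along its own incline: the 6 kg mass has component 6 × 10 × sin 42.27° = 40.360 N down its slope, and the 11 kg mass has 11 × 10 × sin 28° = 51.642 N down its slope.
The 11 kg side's 51.642 N exceeds the other side's 40.360 N, so that mass slides down and the 6 kg mass slides up. Taking that direction as positive, Newton's second law for the whole system gives 51.642 − 40.360 = (6 + 11) a, so a = 11.282 / 17 = 0.6636 m/s².

0.664 m/s²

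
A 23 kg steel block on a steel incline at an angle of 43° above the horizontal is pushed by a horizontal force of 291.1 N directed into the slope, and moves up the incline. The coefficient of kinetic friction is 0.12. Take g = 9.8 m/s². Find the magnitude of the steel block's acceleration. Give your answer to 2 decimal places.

The horizontal push has components F cos 43° = 291.1 × 0.7314 = 212.911 N up the incline and F sin 43° = 291.1 × 0.6820 = 198.530 N pressing into the surface.
The normal force is therefore N = mg cos 43° + F sin 43° = 164.858 + 198.530 = 363.388 N, and kinetic friction down the slope is μN = 0.12 × 363.388 = 43.607 N.
Along the incline: F cos 43° − mg sin 43° − μN = ma, so 212.911 − 153.723 − 43.607 = 23 a, giving a = 0.6774 m/s².

0.68 m/s²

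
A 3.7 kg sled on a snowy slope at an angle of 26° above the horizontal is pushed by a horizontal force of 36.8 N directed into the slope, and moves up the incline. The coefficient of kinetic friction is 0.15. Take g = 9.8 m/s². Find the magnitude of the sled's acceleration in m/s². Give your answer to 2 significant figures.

2.7 m/s²

The horizontal push has components F cos 26° = 36.8 × 0.8988 = 33.076 N up the incline and F sin 26° = 36.8 × 0.4384 = 16.133 N pressing into the surface.
The normal force is therefore N = mg cos 26° + F sin 26° = 32.590 + 16.133 = 48.723 N, and kinetic friction down the slope is μN = 0.15 × 48.723 = 7.308 N.
Along the incline: F cos 26° − mg sin 26° − μN = ma, so 33.076 − 15.896 − 7.308 = 3.7 a, giving a = 2.6681 m/s².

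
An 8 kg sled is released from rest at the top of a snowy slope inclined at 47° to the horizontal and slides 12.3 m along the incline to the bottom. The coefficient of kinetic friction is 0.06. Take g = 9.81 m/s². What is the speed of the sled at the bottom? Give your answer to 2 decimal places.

12.91 m/s

The weight component along the incline is mg sin 47° = 57.397 N and the normal force is N = mg cos 47° = 53.523 N.
Friction up the slope is f = μN = 0.06 × 53.523 = 3.211 N, so the net downslope force is 57.397 − 3.211 = 54.186 N and a = 54.186 / 8 = 6.7732 m/s².
Starting from rest over a distance of 12.3 m, v² = 2aL = 2 × 6.7732 × 12.3 = 166.6207, so v = 12.9082 m/s.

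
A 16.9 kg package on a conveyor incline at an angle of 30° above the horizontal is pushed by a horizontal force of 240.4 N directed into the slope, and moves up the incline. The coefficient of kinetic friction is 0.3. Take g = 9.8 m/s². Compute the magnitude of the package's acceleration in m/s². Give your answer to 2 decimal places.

2.74 m/s²

The horizontal push has components F cos 30° = 240.4 × 0.8660 = 208.186 N up the incline and F sin 30° = 240.4 × 0.5000 = 120.200 N pressing into the surface.
The normal force is therefore N = mg cos 30° + F sin 30° = 143.427 + 120.200 = 263.627 N, and kinetic friction down the slope is μN = 0.3 × 263.627 = 79.088 N.
Along the incline: F cos 30° − mg sin 30° − μN = ma, so 208.186 − 82.810 − 79.088 = 16.9 a, giving a = 2.7389 m/s².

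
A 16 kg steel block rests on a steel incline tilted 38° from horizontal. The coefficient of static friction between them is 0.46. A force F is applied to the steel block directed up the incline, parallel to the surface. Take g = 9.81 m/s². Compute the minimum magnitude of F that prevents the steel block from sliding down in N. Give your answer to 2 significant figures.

The normal force is N = mg cos 38° = 123.686 N. With F at its minimum the steel block is on the verge of sliding down, so static friction is at its maximum μ_s N = 0.46 × 123.686 = 56.896 N and acts up the slope.
Equilibrium along the incline: F + μ_s N = mg sin 38°, so F = 96.634 − 56.896 = 39.738 N.

40 N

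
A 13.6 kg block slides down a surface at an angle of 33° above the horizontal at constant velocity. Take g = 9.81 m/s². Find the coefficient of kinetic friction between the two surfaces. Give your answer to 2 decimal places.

0.65

At constant velocity the net force along the incline is zero: mg sin 33° = μ mg cos 33°.
So μ = tan 33° = 0.5446 / 0.8387 = 0.6493.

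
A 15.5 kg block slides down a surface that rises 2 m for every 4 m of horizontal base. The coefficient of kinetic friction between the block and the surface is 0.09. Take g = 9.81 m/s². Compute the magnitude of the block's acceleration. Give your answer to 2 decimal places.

3.60 m/s²

Resolving the weight along the incline: the component pulling the block down the slope is mg sin 26.57° = 15.5 × 9.81 × 0.4472 = 67.999 N, and the normal force is N = mg cos 26.57° = 15.5 × 9.81 × 0.8944 = 135.998 N.
Kinetic friction acts up the slope with magnitude f = μN = 0.09 × 135.998 = 12.240 N.
Net force along the incline is 67.999 − 12.240 = 55.759 N, so a = 55.759 / 15.5 = 3.5974 m/s².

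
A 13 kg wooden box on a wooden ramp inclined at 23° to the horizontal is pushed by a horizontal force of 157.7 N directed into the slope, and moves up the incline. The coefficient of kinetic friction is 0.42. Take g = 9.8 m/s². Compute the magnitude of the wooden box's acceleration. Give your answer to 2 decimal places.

The horizontal push has components F cos 23° = 157.7 × 0.9205 = 145.163 N up the incline and F sin 23° = 157.7 × 0.3907 = 61.613 N pressing into the surface.
The normal force is therefore N = mg cos 23° + F sin 23° = 117.272 + 61.613 = 178.885 N, and kinetic friction down the slope is μN = 0.42 × 178.885 = 75.132 N.
Along the incline: F cos 23° − mg sin 23° − μN = ma, so 145.163 − 49.775 − 75.132 = 13 a, giving a = 1.5582 m/s².

1.56 m/s²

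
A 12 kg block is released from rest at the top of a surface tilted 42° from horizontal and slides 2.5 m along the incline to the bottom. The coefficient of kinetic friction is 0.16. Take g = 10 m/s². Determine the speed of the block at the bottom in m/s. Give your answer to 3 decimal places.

The weight component along the incline is mg sin 42° = 80.296 N and the normal force is N = mg cos 42° = 89.177 N.
Friction up the slope is f = μN = 0.16 × 89.177 = 14.268 N, so the net downslope force is 80.296 − 14.268 = 66.028 N and a = 66.028 / 12 = 5.5023 m/s².
Starting from rest over a distance of 2.5 m, v² = 2aL = 2 × 5.5023 × 2.5 = 27.5115, so v = 5.2451 m/s.

5.245 m/s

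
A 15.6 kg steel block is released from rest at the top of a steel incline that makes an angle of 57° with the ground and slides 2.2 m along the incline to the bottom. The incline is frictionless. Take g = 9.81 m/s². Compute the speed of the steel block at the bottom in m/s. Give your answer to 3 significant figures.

6.02 m/s

The weight component along the incline is mg sin 57° = 128.347 N and the normal force is N = mg cos 57° = 83.349 N.
With no friction, a = g sin 57° = 8.2274 m/s².
Starting from rest over a distance of 2.2 m, v² = 2aL = 2 × 8.2274 × 2.2 = 36.2006, so v = 6.0167 m/s.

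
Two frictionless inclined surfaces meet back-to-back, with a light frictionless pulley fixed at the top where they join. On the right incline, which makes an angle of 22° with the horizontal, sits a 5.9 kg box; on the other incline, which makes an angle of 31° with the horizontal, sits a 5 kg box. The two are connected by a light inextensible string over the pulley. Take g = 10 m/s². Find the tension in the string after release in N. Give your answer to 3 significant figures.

Resolve each weight along its own incline: the 5.9 kg mass has component 5.9 × 10 × sin 22° = 22.102 N down its slope, and the 5 kg mass has 5 × 10 × sin 31° = 25.752 N down its slope.
The 5 kg side's 25.752 N exceeds the other side's 22.102 N, so that mass slides down and the 5.9 kg mass slides up. Taking that direction as positive, Newton's second law for the whole system gives 25.752 − 22.102 = (5.9 + 5) a, so a = 3.650 / 10.9 = 0.3349 m/s².
For the 5.9 kg mass (up-slope positive): T − 22.102 = 5.9 × 0.3349, so T = 24.078 N.

24.1 N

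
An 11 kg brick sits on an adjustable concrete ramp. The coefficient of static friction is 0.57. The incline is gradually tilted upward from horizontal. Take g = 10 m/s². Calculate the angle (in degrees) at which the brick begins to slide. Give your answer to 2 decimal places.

At the threshold of sliding, static friction is at its maximum μ_s N and exactly balances the weight component along the incline: mg sin θ = μ_s mg cos θ.
Hence tan θ = μ_s = 0.57, so θ = arctan(0.57) = 29.6831°.

29.68°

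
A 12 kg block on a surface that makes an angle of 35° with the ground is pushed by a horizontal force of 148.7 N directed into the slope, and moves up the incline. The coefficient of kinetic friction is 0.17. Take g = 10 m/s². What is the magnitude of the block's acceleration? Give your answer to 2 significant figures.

1.8 m/s²

The horizontal push has components F cos 35° = 148.7 × 0.8192 = 121.815 N up the incline and F sin 35° = 148.7 × 0.5736 = 85.294 N pressing into the surface.
The normal force is therefore N = mg cos 35° + F sin 35° = 98.304 + 85.294 = 183.598 N, and kinetic friction down the slope is μN = 0.17 × 183.598 = 31.212 N.
Along the incline: F cos 35° − mg sin 35° − μN = ma, so 121.815 − 68.832 − 31.212 = 12 a, giving a = 1.8143 m/s².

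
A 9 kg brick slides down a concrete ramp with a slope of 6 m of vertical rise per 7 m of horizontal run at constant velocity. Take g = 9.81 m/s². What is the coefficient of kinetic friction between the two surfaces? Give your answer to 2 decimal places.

At constant velocity the net force along the incline is zero: mg sin 40.60° = μ mg cos 40.60°.
So μ = tan 40.60° = 0.6508 / 0.7593 = 0.8571.

0.86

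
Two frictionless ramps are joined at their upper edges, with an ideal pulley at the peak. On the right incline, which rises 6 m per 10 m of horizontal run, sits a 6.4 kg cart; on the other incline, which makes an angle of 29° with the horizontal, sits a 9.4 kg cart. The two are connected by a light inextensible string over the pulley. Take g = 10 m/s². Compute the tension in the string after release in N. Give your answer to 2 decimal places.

38.05 N

Resolve each weight along its own incline: the 6.4 kg mass has component 6.4 × 10 × sin 30.96° = 32.928 N down its slope, and the 9.4 kg mass has 9.4 × 10 × sin 29° = 45.572 N down its slope.
The 9.4 kg side's 45.572 N exceeds the other side's 32.928 N, so that mass slides down and the 6.4 kg mass slides up. Taking that direction as positive, Newton's second law for the whole system gives 45.572 − 32.928 = (6.4 + 9.4) a, so a = 12.644 / 15.8 = 0.8003 m/s².
For the 6.4 kg mass (up-slope positive): T − 32.928 = 6.4 × 0.8003, so T = 38.050 N.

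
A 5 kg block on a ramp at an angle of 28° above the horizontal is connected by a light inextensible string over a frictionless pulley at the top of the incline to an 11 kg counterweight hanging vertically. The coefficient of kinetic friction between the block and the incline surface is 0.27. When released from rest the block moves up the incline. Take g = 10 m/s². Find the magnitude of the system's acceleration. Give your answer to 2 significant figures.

4.7 m/s²

For the block on the incline: the weight component along the slope is m₁g sin 28° = 5 × 10 × 0.4695 = 23.475 N and the normal force is N = m₁g cos 28° = 44.147 N.
Kinetic friction opposes the block's motion up the incline: f = μN = 0.27 × 44.147 = 11.920 N acting down the slope.
Newton's second law for the block (up-slope positive): T − 23.475 − 11.920 = 5 a. For the hanging counterweight (downward positive): 11 × 10 − T = 11 a.
Adding the two equations eliminates T: 74.605 = 16 a, so a = 4.6628 m/s².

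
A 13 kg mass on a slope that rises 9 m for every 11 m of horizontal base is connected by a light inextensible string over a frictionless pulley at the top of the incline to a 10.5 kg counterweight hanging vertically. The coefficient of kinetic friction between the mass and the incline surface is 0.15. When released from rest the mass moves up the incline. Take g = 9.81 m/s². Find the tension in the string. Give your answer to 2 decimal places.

For the mass on the incline: the weight component along the slope is m₁g sin 39.29° = 13 × 9.81 × 0.6332 = 80.752 N and the normal force is N = m₁g cos 39.29° = 98.703 N.
Kinetic friction opposes the mass's motion up the incline: f = μN = 0.15 × 98.703 = 14.805 N acting down the slope.
Newton's second law for the mass (up-slope positive): T − 80.752 − 14.805 = 13 a. For the hanging counterweight (downward positive): 10.5 × 9.81 − T = 10.5 a.
Adding the two equations eliminates T: 7.448 = 23.5 a, so a = 0.3169 m/s².
Then from the hanging counterweight's equation, T = 10.5 × (9.81 − 0.3169) = 99.678 N.

99.68 N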